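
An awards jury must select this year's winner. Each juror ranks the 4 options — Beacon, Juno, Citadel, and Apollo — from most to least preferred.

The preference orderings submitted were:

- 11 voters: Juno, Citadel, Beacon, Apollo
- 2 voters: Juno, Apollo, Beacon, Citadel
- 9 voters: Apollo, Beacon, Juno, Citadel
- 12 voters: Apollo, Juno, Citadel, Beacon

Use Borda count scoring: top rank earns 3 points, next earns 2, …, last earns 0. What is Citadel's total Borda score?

Borda scores:
  Beacon: 11·1 + 2·1 + 9·2 + 12·0 = 31
  Juno: 11·3 + 2·3 + 9·1 + 12·2 = 72
  Citadel: 11·2 + 2·0 + 9·0 + 12·1 = 34
  Apollo: 11·0 + 2·2 + 9·3 + 12·3 = 67

34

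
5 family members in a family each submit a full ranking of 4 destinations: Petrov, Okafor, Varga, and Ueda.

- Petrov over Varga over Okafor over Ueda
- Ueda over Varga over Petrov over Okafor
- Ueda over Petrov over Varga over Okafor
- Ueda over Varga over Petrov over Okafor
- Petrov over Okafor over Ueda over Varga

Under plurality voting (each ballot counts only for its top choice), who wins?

Ueda

First-place vote totals:
  Petrov: 2
  Okafor: 0
  Varga: 0
  Ueda: 3
Ueda has the most first-place votes.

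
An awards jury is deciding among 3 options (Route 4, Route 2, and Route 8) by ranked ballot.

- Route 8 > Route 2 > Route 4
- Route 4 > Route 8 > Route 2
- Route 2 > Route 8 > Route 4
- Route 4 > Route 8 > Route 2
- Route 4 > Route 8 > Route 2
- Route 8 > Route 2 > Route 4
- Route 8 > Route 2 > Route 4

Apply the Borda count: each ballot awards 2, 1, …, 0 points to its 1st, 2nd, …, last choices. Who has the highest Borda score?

Route 8

Borda scores:
  Route 4: 0 + 2 + 0 + 2 + 2 + 0 + 0 = 6
  Route 2: 1 + 0 + 2 + 0 + 0 + 1 + 1 = 5
  Route 8: 2 + 1 + 1 + 1 + 1 + 2 + 2 = 10
Route 8 has the highest total.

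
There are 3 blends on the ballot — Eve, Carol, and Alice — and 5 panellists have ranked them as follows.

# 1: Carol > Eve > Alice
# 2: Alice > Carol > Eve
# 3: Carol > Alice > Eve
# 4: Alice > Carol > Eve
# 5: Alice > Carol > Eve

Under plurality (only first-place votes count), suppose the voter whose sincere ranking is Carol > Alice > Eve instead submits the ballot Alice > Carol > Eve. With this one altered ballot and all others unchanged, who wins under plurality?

First-place totals with the altered ballot: Eve 0, Carol 1, Alice 4.
The winner is unchanged: still Alice.

Alice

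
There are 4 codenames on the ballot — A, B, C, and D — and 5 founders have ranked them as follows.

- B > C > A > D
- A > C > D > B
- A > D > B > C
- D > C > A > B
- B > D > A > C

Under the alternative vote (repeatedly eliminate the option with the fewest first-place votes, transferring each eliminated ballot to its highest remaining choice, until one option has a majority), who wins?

A

Round 1: A 2, B 2, D 1, C 0. C has the fewest and is eliminated.
Round 2: A 2, B 2, D 1. D has the fewest and is eliminated.
Round 3: A 3, B 2. A has a majority.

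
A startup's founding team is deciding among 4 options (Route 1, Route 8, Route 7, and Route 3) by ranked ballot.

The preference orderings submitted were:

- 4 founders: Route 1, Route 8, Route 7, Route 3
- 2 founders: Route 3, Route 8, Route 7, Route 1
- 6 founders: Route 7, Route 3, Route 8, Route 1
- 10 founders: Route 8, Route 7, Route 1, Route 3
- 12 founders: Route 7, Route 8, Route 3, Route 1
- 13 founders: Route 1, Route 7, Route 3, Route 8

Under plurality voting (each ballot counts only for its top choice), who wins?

First-place vote totals:
  Route 1: 17
  Route 8: 10
  Route 7: 18
  Route 3: 2
Route 7 has the most first-place votes.

Route 7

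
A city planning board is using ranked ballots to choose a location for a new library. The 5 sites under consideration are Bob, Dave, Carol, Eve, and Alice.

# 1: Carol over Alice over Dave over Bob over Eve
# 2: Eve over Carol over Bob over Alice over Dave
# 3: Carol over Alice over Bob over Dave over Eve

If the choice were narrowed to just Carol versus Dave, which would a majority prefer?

Ballots ranking Carol above Dave: 3.
Ballots ranking Dave above Carol: 0.
Carol wins the head-to-head, 3–0.

Carol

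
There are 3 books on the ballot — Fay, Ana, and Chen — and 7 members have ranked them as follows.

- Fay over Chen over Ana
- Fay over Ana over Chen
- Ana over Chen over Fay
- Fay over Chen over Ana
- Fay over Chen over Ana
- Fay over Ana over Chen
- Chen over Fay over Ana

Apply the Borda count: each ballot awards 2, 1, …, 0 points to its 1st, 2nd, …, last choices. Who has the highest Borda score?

Borda scores:
  Fay: 2 + 2 + 0 + 2 + 2 + 2 + 1 = 11
  Ana: 0 + 1 + 2 + 0 + 0 + 1 + 0 = 4
  Chen: 1 + 0 + 1 + 1 + 1 + 0 + 2 = 6
Fay has the highest total.

Fay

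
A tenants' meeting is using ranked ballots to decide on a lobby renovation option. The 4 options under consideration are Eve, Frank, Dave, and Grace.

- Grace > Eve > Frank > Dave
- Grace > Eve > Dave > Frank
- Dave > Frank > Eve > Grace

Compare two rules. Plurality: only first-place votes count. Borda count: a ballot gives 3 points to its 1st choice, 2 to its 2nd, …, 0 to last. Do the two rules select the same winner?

Yes

Plurality first-place counts: Eve 0, Frank 0, Dave 1, Grace 2 → Grace.
Borda totals: Eve 5, Frank 3, Dave 4, Grace 6 → Grace.
The two rules agree on Grace.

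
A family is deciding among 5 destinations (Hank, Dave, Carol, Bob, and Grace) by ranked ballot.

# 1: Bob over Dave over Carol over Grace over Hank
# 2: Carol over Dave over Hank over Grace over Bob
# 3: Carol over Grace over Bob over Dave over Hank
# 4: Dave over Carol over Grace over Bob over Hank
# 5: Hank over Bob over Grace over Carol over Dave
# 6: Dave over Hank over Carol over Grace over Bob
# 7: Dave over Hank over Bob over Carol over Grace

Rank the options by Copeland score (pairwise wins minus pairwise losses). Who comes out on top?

Pairwise results:
  Hank vs Dave: Dave wins 6–1.
  Hank vs Carol: Carol wins 4–3.
  Hank vs Bob: Hank wins 4–3.
  Hank vs Grace: Hank wins 4–3.
  Dave vs Carol: Dave wins 4–3.
  Dave vs Bob: Dave wins 4–3.
  Dave vs Grace: Dave wins 5–2.
  Carol vs Bob: Carol wins 4–3.
  Carol vs Grace: Carol wins 6–1.
  Bob vs Grace: Grace wins 4–3.
Copeland scores (wins − losses):
  Hank: 2 − 2 = 0
  Dave: 4 − 0 = 4
  Carol: 3 − 1 = 2
  Bob: 0 − 4 = -4
  Grace: 1 − 3 = -2
Dave has the best Copeland score.

Dave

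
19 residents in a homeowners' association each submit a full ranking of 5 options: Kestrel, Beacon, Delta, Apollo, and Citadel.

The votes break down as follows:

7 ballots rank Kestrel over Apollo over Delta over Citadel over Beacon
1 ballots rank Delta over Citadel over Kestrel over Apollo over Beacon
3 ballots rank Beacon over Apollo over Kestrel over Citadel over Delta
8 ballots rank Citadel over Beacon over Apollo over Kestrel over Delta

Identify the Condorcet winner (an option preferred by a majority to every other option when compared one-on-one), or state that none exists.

None — there is no Condorcet winner

Head-to-head results (19 voters total):
Kestrel vs Beacon: Beacon wins 11–8.
Kestrel vs Delta: Kestrel wins 18–1.
Kestrel vs Apollo: Apollo wins 11–8.
Kestrel vs Citadel: Kestrel wins 10–9.
Beacon vs Delta: Beacon wins 11–8.
Beacon vs Apollo: Beacon wins 11–8.
Beacon vs Citadel: Citadel wins 16–3.
Delta vs Apollo: Apollo wins 18–1.
Delta vs Citadel: Citadel wins 11–8.
Apollo vs Citadel: Apollo wins 10–9.
No candidate beats all others: Kestrel beats Citadel beats Beacon beats Kestrel, a majority cycle.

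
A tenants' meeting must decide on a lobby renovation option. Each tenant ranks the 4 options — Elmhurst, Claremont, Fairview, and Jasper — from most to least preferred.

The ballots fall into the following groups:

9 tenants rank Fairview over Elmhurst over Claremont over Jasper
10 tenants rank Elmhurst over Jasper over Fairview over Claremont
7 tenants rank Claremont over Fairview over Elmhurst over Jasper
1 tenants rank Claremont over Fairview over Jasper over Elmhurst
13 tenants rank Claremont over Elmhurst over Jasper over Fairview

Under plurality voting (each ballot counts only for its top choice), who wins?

First-place vote totals:
  Elmhurst: 10
  Claremont: 21
  Fairview: 9
  Jasper: 0
Claremont has the most first-place votes.

Claremont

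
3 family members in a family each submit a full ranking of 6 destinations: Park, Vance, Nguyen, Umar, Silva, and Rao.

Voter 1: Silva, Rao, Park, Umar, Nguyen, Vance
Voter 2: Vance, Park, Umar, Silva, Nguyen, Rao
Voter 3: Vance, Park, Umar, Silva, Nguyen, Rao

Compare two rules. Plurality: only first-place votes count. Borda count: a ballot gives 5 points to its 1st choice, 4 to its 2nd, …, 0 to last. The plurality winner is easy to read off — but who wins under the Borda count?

Plurality first-place counts: Park 0, Vance 2, Nguyen 0, Umar 0, Silva 1, Rao 0 → Vance.
Borda totals: Park 11, Vance 10, Nguyen 3, Umar 8, Silva 9, Rao 4 → Park.

Park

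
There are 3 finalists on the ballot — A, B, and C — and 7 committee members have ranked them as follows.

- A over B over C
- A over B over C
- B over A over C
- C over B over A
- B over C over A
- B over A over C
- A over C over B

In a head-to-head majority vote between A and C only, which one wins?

Ballots ranking A above C: 5.
Ballots ranking C above A: 2.
A wins the head-to-head, 5–2.

A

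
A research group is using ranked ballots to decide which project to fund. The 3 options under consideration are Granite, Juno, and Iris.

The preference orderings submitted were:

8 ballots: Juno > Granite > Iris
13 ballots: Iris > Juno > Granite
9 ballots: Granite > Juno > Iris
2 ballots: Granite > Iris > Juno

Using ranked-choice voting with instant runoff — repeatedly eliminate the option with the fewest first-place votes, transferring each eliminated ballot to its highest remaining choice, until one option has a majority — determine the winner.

Round 1: Iris 13, Granite 11, Juno 8. Juno has the fewest and is eliminated.
Round 2: Granite 19, Iris 13. Granite has a majority.

Granite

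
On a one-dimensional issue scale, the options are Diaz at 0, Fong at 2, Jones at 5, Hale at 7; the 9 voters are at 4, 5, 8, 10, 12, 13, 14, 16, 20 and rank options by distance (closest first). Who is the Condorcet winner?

With single-peaked preferences on a line, the Condorcet winner is the candidate closest to the median voter.
The median voter (position 12) is closest to Hale at 7.
Check: Hale vs Jones — voters closer to Hale: 7 of 9.

Hale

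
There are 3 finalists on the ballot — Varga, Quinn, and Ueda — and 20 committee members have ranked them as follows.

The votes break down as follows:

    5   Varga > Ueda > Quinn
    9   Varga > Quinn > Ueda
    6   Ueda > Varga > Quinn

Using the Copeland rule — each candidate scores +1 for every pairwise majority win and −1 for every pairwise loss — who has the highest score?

Pairwise results:
  Varga vs Quinn: Varga wins 20–0.
  Varga vs Ueda: Varga wins 14–6.
  Quinn vs Ueda: Ueda wins 11–9.
Copeland scores (wins − losses):
  Varga: 2 − 0 = 2
  Quinn: 0 − 2 = -2
  Ueda: 1 − 1 = 0
Varga has the best Copeland score.

Varga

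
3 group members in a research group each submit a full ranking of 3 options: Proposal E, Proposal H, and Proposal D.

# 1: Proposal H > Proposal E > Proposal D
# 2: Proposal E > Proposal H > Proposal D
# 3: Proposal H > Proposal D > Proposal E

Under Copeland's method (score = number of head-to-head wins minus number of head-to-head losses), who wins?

Proposal H

Pairwise results:
  Proposal E vs Proposal H: Proposal H wins 2–1.
  Proposal E vs Proposal D: Proposal E wins 2–1.
  Proposal H vs Proposal D: Proposal H wins 3–0.
Copeland scores (wins − losses):
  Proposal E: 1 − 1 = 0
  Proposal H: 2 − 0 = 2
  Proposal D: 0 − 2 = -2
Proposal H has the best Copeland score.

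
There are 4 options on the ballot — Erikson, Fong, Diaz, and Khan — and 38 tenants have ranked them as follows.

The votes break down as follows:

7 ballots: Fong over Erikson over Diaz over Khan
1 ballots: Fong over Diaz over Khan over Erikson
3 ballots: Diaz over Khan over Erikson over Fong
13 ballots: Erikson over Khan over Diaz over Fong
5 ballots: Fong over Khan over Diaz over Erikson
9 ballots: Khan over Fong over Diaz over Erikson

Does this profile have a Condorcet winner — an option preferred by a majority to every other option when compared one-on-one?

No

Head-to-head results (38 voters total):
Erikson vs Fong: Fong wins 22–16.
Erikson vs Diaz: Erikson wins 20–18.
Erikson vs Khan: Erikson wins 20–18.
Fong vs Diaz: Fong wins 22–16.
Fong vs Khan: Khan wins 25–13.
Diaz vs Khan: Khan wins 27–11.
No candidate beats all others: Erikson beats Khan beats Fong beats Erikson, a majority cycle.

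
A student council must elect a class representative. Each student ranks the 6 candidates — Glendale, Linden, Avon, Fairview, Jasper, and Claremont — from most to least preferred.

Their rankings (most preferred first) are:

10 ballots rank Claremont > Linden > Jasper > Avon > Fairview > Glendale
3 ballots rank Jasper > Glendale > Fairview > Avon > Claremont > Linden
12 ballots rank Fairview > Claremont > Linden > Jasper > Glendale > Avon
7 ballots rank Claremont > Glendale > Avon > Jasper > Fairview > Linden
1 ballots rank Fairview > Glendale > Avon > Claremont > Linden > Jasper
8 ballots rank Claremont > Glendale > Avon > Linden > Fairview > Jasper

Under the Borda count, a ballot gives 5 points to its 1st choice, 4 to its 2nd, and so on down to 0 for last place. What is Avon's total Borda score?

74

Borda scores:
  Glendale: 10·0 + 3·4 + 12·1 + 7·4 + 4 + 8·4 = 88
  Linden: 10·4 + 3·0 + 12·3 + 7·0 + 1 + 8·2 = 93
  Avon: 10·2 + 3·2 + 12·0 + 7·3 + 3 + 8·3 = 74
  Fairview: 10·1 + 3·3 + 12·5 + 7·1 + 5 + 8·1 = 99
  Jasper: 10·3 + 3·5 + 12·2 + 7·2 + 0 + 8·0 = 83
  Claremont: 10·5 + 3·1 + 12·4 + 7·5 + 2 + 8·5 = 178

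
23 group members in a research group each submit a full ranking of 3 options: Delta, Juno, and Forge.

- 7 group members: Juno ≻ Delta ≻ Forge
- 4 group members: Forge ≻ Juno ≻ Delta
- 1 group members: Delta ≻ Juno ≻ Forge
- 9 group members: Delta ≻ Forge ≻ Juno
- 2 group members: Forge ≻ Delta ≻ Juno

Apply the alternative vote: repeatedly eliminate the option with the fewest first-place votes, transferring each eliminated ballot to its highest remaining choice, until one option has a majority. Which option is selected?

Delta

Round 1: Delta 10, Juno 7, Forge 6. Forge has the fewest and is eliminated.
Round 2: Delta 12, Juno 11. Delta has a majority.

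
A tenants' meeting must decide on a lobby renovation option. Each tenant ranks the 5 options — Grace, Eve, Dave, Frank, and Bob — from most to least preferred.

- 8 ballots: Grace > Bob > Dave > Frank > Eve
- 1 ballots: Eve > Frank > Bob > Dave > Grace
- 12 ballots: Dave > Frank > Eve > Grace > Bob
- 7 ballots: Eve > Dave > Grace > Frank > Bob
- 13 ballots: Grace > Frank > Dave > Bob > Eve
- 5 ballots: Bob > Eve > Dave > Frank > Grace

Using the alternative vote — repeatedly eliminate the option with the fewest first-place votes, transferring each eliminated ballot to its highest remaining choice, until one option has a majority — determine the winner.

Round 1: Grace 21, Dave 12, Eve 8, Bob 5, Frank 0. Frank has the fewest and is eliminated.
Round 2: Grace 21, Dave 12, Eve 8, Bob 5. Bob has the fewest and is eliminated.
Round 3: Grace 21, Eve 13, Dave 12. Dave has the fewest and is eliminated.
Round 4: Eve 25, Grace 21. Eve has a majority.

Eve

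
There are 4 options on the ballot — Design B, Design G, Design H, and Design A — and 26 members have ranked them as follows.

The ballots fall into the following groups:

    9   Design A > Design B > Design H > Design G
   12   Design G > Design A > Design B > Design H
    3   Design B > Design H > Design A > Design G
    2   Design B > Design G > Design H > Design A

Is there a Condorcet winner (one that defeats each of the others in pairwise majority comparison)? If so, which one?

No Condorcet winner

Head-to-head results (26 voters total):
Design B vs Design G: Design B wins 14–12.
Design B vs Design H: Design B wins 26–0.
Design B vs Design A: Design A wins 21–5.
Design G vs Design H: Design G wins 14–12.
Design G vs Design A: Design G wins 14–12.
Design H vs Design A: Design A wins 21–5.
No candidate beats all others: Design B beats Design G beats Design A beats Design B, a majority cycle.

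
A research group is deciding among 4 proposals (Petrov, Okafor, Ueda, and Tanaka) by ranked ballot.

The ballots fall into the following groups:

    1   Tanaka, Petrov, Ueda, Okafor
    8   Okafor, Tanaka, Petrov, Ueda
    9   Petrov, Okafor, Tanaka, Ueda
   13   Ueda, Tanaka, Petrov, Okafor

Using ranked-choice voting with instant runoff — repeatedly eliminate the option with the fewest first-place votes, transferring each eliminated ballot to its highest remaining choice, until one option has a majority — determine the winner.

Round 1: Ueda 13, Petrov 9, Okafor 8, Tanaka 1. Tanaka has the fewest and is eliminated.
Round 2: Ueda 13, Petrov 10, Okafor 8. Okafor has the fewest and is eliminated.
Round 3: Petrov 18, Ueda 13. Petrov has a majority.

Petrov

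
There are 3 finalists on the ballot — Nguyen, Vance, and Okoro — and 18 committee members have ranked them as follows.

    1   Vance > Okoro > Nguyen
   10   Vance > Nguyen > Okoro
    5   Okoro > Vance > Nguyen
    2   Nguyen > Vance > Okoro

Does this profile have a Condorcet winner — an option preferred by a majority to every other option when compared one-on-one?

Head-to-head results (18 voters total):
Nguyen vs Vance: Vance wins 16–2.
Nguyen vs Okoro: Nguyen wins 12–6.
Vance vs Okoro: Vance wins 13–5.
Vance beats each rival — Nguyen (16–2), Okoro (13–5) — so Vance is the Condorcet winner.

Yes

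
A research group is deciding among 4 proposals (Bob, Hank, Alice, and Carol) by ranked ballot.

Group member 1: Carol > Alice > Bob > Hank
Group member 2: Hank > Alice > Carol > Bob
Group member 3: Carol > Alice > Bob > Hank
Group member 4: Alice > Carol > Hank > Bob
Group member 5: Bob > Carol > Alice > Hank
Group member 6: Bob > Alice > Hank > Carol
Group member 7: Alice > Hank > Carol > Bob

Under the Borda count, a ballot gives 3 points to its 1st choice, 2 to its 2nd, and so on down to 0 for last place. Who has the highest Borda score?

Borda scores:
  Bob: 1 + 0 + 1 + 0 + 3 + 3 + 0 = 8
  Hank: 0 + 3 + 0 + 1 + 0 + 1 + 2 = 7
  Alice: 2 + 2 + 2 + 3 + 1 + 2 + 3 = 15
  Carol: 3 + 1 + 3 + 2 + 2 + 0 + 1 = 12
Alice has the highest total.

Alice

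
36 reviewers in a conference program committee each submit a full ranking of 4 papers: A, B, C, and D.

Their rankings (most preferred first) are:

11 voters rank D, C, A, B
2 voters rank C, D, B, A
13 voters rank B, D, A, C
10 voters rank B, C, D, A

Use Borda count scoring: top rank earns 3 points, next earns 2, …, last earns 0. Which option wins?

Borda scores:
  A: 11·1 + 2·0 + 13·1 + 10·0 = 24
  B: 11·0 + 2·1 + 13·3 + 10·3 = 71
  C: 11·2 + 2·3 + 13·0 + 10·2 = 48
  D: 11·3 + 2·2 + 13·2 + 10·1 = 73
D has the highest total.

D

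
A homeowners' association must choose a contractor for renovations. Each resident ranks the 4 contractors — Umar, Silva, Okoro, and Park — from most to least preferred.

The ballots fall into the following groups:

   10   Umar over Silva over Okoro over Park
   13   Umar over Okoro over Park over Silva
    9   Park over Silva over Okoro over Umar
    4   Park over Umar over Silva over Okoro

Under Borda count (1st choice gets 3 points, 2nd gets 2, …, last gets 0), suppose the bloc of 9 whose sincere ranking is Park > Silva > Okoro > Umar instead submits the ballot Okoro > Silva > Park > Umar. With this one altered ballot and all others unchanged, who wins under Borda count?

Borda totals with the altered ballot: Umar 77, Silva 42, Okoro 63, Park 34.
The winner is unchanged: still Umar.

Umar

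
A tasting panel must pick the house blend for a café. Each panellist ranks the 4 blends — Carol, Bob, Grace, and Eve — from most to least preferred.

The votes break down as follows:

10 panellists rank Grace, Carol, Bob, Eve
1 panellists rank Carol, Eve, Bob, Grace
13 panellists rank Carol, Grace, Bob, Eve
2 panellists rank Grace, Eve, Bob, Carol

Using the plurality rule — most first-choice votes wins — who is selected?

First-place vote totals:
  Carol: 14
  Bob: 0
  Grace: 12
  Eve: 0
Carol has the most first-place votes.

Carol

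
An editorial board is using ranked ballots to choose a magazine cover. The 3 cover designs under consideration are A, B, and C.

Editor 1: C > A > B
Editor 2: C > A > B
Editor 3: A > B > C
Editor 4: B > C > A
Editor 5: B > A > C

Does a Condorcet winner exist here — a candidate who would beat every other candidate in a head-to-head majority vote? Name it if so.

None — there is no Condorcet winner

Head-to-head results (5 voters total):
A vs B: A wins 3–2.
A vs C: C wins 3–2.
B vs C: B wins 3–2.
No candidate beats all others: A beats B beats C beats A, a majority cycle.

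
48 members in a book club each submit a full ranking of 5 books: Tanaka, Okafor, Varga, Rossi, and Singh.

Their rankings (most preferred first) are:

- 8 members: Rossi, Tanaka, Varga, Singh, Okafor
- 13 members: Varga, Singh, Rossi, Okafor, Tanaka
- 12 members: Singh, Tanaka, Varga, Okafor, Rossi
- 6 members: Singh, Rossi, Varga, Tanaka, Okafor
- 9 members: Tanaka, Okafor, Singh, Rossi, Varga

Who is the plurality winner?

First-place vote totals:
  Tanaka: 9
  Okafor: 0
  Varga: 13
  Rossi: 8
  Singh: 18
Singh has the most first-place votes.

Singh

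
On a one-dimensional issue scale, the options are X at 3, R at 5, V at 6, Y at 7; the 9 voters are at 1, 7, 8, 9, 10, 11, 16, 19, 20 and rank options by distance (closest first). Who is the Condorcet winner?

Y

With single-peaked preferences on a line, the Condorcet winner is the candidate closest to the median voter.
The median voter (position 10) is closest to Y at 7.
Check: Y vs V — voters closer to Y: 8 of 9.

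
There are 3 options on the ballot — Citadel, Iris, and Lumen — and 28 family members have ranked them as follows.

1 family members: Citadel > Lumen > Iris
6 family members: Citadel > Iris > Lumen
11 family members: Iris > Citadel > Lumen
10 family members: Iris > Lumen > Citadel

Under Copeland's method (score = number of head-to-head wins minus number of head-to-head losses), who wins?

Iris

Pairwise results:
  Citadel vs Iris: Iris wins 21–7.
  Citadel vs Lumen: Citadel wins 18–10.
  Iris vs Lumen: Iris wins 27–1.
Copeland scores (wins − losses):
  Citadel: 1 − 1 = 0
  Iris: 2 − 0 = 2
  Lumen: 0 − 2 = -2
Iris has the best Copeland score.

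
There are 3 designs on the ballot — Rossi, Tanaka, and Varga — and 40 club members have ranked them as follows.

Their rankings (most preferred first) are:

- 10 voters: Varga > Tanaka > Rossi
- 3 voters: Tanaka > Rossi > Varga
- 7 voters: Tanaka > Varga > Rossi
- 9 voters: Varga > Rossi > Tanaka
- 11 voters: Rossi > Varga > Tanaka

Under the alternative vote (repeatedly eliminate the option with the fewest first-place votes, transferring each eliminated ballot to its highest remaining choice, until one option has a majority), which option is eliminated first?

Round 1: Varga 19, Rossi 11, Tanaka 10. Tanaka has the fewest and is eliminated.
Round 2: Varga 26, Rossi 14. Varga has a majority.

Tanaka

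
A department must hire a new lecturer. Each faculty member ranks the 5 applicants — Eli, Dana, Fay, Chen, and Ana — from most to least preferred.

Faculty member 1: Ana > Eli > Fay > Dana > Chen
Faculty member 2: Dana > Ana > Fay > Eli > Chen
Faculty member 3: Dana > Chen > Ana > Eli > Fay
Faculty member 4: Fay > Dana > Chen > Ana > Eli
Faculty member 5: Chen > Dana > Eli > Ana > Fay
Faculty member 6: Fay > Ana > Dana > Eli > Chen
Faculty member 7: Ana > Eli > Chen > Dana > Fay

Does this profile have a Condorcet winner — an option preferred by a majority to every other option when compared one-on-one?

Yes

Head-to-head results (7 voters total):
Eli vs Dana: Dana wins 5–2.
Eli vs Fay: Eli wins 4–3.
Eli vs Chen: Eli wins 4–3.
Eli vs Ana: Ana wins 6–1.
Dana vs Fay: Dana wins 4–3.
Dana vs Chen: Dana wins 5–2.
Dana vs Ana: Dana wins 4–3.
Fay vs Chen: Fay wins 4–3.
Fay vs Ana: Ana wins 5–2.
Chen vs Ana: Ana wins 4–3.
Dana beats each rival — Eli (5–2), Fay (4–3), Chen (5–2), Ana (4–3) — so Dana is the Condorcet winner.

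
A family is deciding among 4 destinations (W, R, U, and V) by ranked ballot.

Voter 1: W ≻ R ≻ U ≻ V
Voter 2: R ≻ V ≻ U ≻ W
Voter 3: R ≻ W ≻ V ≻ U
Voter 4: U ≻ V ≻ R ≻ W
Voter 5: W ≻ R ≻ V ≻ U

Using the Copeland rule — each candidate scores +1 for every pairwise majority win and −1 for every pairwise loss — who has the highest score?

Pairwise results:
  W vs R: R wins 3–2.
  W vs U: W wins 3–2.
  W vs V: W wins 3–2.
  R vs U: R wins 4–1.
  R vs V: R wins 4–1.
  U vs V: V wins 3–2.
Copeland scores (wins − losses):
  W: 2 − 1 = 1
  R: 3 − 0 = 3
  U: 0 − 3 = -3
  V: 1 − 2 = -1
R has the best Copeland score.

R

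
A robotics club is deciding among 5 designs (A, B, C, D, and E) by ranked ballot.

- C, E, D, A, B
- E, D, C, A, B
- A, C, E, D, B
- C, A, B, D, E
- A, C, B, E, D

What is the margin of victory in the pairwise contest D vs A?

1

Ballots ranking D above A: 2.
Ballots ranking A above D: 3.
A wins 3–2, a margin of 1.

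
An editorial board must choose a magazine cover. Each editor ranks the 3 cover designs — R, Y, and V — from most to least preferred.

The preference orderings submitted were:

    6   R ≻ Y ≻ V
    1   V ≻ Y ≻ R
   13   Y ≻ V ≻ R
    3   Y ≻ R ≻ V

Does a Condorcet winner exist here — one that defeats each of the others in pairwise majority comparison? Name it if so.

Y

Head-to-head results (23 voters total):
R vs Y: Y wins 17–6.
R vs V: V wins 14–9.
Y vs V: Y wins 22–1.
Y beats each rival — R (17–6), V (22–1) — so Y is the Condorcet winner.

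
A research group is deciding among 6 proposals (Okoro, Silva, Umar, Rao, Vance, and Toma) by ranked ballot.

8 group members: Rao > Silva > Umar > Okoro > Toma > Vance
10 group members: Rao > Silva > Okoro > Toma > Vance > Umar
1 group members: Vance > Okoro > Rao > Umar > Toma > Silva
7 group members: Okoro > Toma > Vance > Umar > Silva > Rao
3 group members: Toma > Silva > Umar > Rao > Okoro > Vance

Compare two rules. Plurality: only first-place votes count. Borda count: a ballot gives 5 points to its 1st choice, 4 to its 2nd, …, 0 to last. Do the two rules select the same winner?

Yes

Plurality first-place counts: Okoro 7, Silva 0, Umar 0, Rao 18, Vance 1, Toma 3 → Rao.
Borda totals: Okoro 88, Silva 91, Umar 49, Rao 99, Vance 36, Toma 72 → Rao.
The two rules agree on Rao.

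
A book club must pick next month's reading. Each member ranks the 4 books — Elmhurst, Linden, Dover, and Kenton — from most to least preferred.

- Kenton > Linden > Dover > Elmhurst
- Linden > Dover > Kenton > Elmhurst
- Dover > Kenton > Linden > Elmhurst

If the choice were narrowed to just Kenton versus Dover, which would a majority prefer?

Ballots ranking Kenton above Dover: 1.
Ballots ranking Dover above Kenton: 2.
Dover wins the head-to-head, 2–1.

Dover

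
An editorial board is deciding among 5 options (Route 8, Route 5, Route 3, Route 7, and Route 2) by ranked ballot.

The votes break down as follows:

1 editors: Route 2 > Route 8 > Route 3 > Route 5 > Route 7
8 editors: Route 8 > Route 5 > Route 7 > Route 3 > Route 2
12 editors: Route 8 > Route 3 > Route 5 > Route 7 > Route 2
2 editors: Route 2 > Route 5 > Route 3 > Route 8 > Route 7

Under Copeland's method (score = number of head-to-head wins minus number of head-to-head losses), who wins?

Pairwise results:
  Route 8 vs Route 5: Route 8 wins 21–2.
  Route 8 vs Route 3: Route 8 wins 21–2.
  Route 8 vs Route 7: Route 8 wins 23–0.
  Route 8 vs Route 2: Route 8 wins 20–3.
  Route 5 vs Route 3: Route 3 wins 13–10.
  Route 5 vs Route 7: Route 5 wins 23–0.
  Route 5 vs Route 2: Route 5 wins 20–3.
  Route 3 vs Route 7: Route 3 wins 15–8.
  Route 3 vs Route 2: Route 3 wins 20–3.
  Route 7 vs Route 2: Route 7 wins 20–3.
Copeland scores (wins − losses):
  Route 8: 4 − 0 = 4
  Route 5: 2 − 2 = 0
  Route 3: 3 − 1 = 2
  Route 7: 1 − 3 = -2
  Route 2: 0 − 4 = -4
Route 8 has the best Copeland score.

Route 8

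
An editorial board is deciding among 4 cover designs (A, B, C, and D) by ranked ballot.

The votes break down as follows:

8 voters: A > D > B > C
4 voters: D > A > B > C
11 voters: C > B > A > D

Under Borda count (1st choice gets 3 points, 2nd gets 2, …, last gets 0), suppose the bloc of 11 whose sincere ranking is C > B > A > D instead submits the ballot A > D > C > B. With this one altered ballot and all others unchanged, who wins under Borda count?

A

Borda totals with the altered ballot: A 65, B 12, C 11, D 50.
The winner is unchanged: still A.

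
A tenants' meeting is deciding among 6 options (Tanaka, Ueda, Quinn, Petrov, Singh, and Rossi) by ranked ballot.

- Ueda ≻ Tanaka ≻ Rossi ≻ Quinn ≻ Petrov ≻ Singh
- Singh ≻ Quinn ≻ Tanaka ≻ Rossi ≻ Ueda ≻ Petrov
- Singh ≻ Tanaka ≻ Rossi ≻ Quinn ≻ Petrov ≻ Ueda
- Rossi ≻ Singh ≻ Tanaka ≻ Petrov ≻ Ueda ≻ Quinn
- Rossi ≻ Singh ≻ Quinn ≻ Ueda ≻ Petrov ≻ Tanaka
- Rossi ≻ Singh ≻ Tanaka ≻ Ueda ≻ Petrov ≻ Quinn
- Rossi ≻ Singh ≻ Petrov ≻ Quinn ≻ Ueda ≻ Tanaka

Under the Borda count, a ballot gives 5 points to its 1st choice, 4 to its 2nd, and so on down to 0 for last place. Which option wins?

Borda scores:
  Tanaka: 4 + 3 + 4 + 3 + 0 + 3 + 0 = 17
  Ueda: 5 + 1 + 0 + 1 + 2 + 2 + 1 = 12
  Quinn: 2 + 4 + 2 + 0 + 3 + 0 + 2 = 13
  Petrov: 1 + 0 + 1 + 2 + 1 + 1 + 3 = 9
  Singh: 0 + 5 + 5 + 4 + 4 + 4 + 4 = 26
  Rossi: 3 + 2 + 3 + 5 + 5 + 5 + 5 = 28
Rossi has the highest total.

Rossi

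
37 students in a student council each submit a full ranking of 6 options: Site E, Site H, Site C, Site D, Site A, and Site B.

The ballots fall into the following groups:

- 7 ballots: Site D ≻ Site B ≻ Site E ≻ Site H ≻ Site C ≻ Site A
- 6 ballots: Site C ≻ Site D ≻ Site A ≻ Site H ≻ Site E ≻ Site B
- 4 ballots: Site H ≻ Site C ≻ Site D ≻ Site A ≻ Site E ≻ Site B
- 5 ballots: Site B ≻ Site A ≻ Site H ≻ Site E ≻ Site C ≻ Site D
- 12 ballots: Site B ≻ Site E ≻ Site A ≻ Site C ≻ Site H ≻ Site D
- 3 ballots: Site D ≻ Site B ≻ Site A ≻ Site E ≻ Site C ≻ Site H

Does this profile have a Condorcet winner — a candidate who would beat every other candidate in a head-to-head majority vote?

No

Head-to-head results (37 voters total):
Site E vs Site H: Site E wins 22–15.
Site E vs Site C: Site E wins 27–10.
Site E vs Site D: Site D wins 20–17.
Site E vs Site A: Site E wins 19–18.
Site E vs Site B: Site B wins 27–10.
Site H vs Site C: Site C wins 21–16.
Site H vs Site D: Site H wins 21–16.
Site H vs Site A: Site A wins 26–11.
Site H vs Site B: Site B wins 27–10.
Site C vs Site D: Site C wins 27–10.
Site C vs Site A: Site A wins 20–17.
Site C vs Site B: Site B wins 27–10.
Site D vs Site A: Site D wins 20–17.
Site D vs Site B: Site D wins 20–17.
Site A vs Site B: Site B wins 27–10.
No candidate beats all others: Site E beats Site H beats Site D beats Site E, a majority cycle.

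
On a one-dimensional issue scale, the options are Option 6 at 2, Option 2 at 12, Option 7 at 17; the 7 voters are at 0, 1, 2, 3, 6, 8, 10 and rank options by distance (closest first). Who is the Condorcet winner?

Option 6

With single-peaked preferences on a line, the Condorcet winner is the candidate closest to the median voter.
The median voter (position 3) is closest to Option 6 at 2.
Check: Option 6 vs Option 2 — voters closer to Option 6: 5 of 7.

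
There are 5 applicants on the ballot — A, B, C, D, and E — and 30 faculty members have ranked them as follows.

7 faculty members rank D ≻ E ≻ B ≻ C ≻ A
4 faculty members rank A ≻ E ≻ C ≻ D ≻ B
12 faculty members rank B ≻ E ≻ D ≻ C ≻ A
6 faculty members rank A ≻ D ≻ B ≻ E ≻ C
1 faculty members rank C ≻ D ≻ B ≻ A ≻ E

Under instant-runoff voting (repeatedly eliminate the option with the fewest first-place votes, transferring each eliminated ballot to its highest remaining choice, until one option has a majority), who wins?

B

Round 1: B 12, A 10, D 7, C 1, E 0. E has the fewest and is eliminated.
Round 2: B 12, A 10, D 7, C 1. C has the fewest and is eliminated.
Round 3: B 12, A 10, D 8. D has the fewest and is eliminated.
Round 4: B 20, A 10. B has a majority.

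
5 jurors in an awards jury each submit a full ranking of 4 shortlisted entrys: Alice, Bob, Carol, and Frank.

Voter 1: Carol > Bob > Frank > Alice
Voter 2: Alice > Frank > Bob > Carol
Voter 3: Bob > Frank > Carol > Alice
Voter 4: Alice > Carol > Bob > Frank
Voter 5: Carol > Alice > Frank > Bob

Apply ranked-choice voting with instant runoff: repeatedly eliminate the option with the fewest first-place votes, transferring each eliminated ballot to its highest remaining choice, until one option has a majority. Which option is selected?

Carol

Round 1: Alice 2, Carol 2, Bob 1, Frank 0. Frank has the fewest and is eliminated.
Round 2: Alice 2, Carol 2, Bob 1. Bob has the fewest and is eliminated.
Round 3: Carol 3, Alice 2. Carol has a majority.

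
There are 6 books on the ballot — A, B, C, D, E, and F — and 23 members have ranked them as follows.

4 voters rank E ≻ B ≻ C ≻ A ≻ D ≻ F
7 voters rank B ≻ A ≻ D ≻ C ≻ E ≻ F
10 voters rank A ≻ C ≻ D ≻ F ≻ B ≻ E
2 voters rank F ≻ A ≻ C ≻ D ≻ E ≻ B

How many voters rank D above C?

7

Ballots ranking D above C: 7.
Ballots ranking C above D: 4+10+2 = 16.
So 7 of 23 voters prefer D to C.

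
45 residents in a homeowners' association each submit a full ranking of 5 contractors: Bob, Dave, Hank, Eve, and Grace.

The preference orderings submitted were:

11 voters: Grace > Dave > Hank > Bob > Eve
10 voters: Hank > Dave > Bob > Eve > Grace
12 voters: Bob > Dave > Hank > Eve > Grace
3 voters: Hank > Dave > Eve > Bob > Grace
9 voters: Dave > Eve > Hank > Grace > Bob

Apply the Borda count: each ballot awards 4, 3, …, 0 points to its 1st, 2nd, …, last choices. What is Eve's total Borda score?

Borda scores:
  Bob: 11·1 + 10·2 + 12·4 + 3·1 + 9·0 = 82
  Dave: 11·3 + 10·3 + 12·3 + 3·3 + 9·4 = 144
  Hank: 11·2 + 10·4 + 12·2 + 3·4 + 9·2 = 116
  Eve: 11·0 + 10·1 + 12·1 + 3·2 + 9·3 = 55
  Grace: 11·4 + 10·0 + 12·0 + 3·0 + 9·1 = 53

55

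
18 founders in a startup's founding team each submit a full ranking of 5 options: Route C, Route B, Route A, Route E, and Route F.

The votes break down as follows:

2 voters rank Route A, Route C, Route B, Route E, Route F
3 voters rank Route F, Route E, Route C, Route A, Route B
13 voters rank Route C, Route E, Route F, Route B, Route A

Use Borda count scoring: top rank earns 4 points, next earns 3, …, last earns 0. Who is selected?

Route C

Borda scores:
  Route C: 2·3 + 3·2 + 13·4 = 64
  Route B: 2·2 + 3·0 + 13·1 = 17
  Route A: 2·4 + 3·1 + 13·0 = 11
  Route E: 2·1 + 3·3 + 13·3 = 50
  Route F: 2·0 + 3·4 + 13·2 = 38
Route C has the highest total.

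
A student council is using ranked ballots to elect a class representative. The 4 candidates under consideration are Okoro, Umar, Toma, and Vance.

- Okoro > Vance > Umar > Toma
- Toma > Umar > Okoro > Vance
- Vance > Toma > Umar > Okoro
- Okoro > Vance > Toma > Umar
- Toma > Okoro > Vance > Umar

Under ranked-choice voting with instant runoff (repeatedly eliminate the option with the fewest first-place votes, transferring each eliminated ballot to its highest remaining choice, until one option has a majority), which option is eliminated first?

Umar

Round 1: Okoro 2, Toma 2, Vance 1, Umar 0. Umar has the fewest and is eliminated.
Round 2: Okoro 2, Toma 2, Vance 1. Vance has the fewest and is eliminated.
Round 3: Toma 3, Okoro 2. Toma has a majority.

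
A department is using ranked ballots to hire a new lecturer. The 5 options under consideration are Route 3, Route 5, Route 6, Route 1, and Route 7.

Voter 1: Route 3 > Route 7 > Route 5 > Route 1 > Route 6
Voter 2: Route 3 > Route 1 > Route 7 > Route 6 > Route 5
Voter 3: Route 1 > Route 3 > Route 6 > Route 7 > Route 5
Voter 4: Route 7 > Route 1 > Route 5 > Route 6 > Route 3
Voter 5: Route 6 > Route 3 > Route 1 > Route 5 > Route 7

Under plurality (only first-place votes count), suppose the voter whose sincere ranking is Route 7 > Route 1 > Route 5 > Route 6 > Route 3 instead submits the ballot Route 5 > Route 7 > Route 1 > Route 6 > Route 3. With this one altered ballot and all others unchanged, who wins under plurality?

First-place totals with the altered ballot: Route 3 2, Route 5 1, Route 6 1, Route 1 1, Route 7 0.
The winner is unchanged: still Route 3.

Route 3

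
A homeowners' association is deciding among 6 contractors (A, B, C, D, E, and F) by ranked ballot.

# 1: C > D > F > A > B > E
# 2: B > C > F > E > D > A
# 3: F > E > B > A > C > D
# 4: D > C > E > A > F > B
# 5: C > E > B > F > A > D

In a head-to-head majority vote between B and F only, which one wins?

Ballots ranking B above F: 2.
Ballots ranking F above B: 3.
F wins the head-to-head, 3–2.

F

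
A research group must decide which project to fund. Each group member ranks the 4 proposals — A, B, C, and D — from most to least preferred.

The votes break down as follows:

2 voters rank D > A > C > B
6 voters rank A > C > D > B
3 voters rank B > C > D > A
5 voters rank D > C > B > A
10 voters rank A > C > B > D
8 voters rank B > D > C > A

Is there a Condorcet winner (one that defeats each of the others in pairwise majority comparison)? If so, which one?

No Condorcet winner

Head-to-head results (34 voters total):
A vs B: A wins 18–16.
A vs C: A wins 18–16.
A vs D: D wins 18–16.
B vs C: C wins 23–11.
B vs D: B wins 21–13.
C vs D: C wins 19–15.
No candidate beats all others: A beats B beats D beats A, a majority cycle.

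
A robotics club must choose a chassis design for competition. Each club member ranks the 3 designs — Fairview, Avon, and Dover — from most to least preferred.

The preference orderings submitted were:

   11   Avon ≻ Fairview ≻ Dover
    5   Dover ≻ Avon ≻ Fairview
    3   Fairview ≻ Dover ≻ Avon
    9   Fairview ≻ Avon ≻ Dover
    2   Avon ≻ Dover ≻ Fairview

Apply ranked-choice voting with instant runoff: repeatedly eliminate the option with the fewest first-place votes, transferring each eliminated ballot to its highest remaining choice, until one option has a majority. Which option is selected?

Avon

Round 1: Avon 13, Fairview 12, Dover 5. Dover has the fewest and is eliminated.
Round 2: Avon 18, Fairview 12. Avon has a majority.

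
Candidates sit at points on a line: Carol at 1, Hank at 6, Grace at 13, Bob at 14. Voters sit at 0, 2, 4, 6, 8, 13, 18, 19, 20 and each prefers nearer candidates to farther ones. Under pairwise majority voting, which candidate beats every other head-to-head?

Hank

With single-peaked preferences on a line, the Condorcet winner is the candidate closest to the median voter.
The median voter (position 8) is closest to Hank at 6.
Check: Hank vs Grace — voters closer to Hank: 5 of 9.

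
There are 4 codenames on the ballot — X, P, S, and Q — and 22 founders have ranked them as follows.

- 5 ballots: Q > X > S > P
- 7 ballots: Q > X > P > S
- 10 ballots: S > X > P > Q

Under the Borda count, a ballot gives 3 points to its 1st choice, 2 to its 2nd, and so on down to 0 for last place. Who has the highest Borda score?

X

Borda scores:
  X: 5·2 + 7·2 + 10·2 = 44
  P: 5·0 + 7·1 + 10·1 = 17
  S: 5·1 + 7·0 + 10·3 = 35
  Q: 5·3 + 7·3 + 10·0 = 36
X has the highest total.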